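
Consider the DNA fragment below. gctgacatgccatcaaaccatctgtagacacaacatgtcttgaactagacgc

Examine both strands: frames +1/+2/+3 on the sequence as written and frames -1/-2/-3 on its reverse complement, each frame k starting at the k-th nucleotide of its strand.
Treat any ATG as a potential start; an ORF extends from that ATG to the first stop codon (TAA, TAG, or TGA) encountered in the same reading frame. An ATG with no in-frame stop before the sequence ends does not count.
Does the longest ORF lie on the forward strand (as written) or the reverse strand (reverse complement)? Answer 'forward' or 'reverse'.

reverse

Reverse complement (5'→3'): GCGTCTAGTTCAAGACATGTTGTGTCTACAGATGGTTTGATGGCATGTCAGC
Frame +1: GCT GAC ATG CCA TCA AAC CAT CTG TAG ACA CAA CAT GTC TTG AAC TAG ACG — ATG at 7, stop TAG at 25 → 21 nt.
Frame +2: CTG ACA TGC CAT CAA ACC ATC TGT AGA CAC AAC ATG TCT TGA ACT AGA CGC — ATG at 35, stop TGA at 41 → 9 nt.
Frame +3: TGA CAT GCC ATC AAA CCA TCT GTA GAC ACA ACA TGT CTT GAA CTA GAC — no ATG→stop ORF.
Frame -1: GCG TCT AGT TCA AGA CAT GTT GTG TCT ACA GAT GGT TTG ATG GCA TGT CAG — no ATG→stop ORF.
Frame -2: CGT CTA GTT CAA GAC ATG TTG TGT CTA CAG ATG GTT TGA TGG CAT GTC AGC — ATG at 17, stop TGA at 38 → 24 nt; ATG at 32, stop TGA at 38 → 9 nt.
Frame -3: GTC TAG TTC AAG ACA TGT TGT GTC TAC AGA TGG TTT GAT GGC ATG TCA — no ATG→stop ORF.
Forward-strand max 21 nt; reverse-strand max 24 nt. The reverse strand has the longer ORF.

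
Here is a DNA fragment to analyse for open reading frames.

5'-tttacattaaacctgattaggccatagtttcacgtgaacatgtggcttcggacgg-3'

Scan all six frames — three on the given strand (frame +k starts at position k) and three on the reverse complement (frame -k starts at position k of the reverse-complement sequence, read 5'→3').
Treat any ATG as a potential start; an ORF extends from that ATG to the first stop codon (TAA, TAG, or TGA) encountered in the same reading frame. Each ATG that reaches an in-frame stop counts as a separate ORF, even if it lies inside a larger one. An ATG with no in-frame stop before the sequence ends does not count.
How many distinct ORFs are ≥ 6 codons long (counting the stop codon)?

Reverse complement (5'→3'): CCGTCCGAAGCCACATGTTCACGTGAAACTATGGCCTAATCAGGTTTAATGTAAA
Frame +1: TTT ACA TTA AAC CTG ATT AGG CCA TAG TTT CAC GTG AAC ATG TGG CTT CGG ACG — no ATG→stop ORF.
Frame +2: TTA CAT TAA ACC TGA TTA GGC CAT AGT TTC ACG TGA ACA TGT GGC TTC GGA CGG — no ATG→stop ORF.
Frame +3: TAC ATT AAA CCT GAT TAG GCC ATA GTT TCA CGT GAA CAT GTG GCT TCG GAC — no ATG→stop ORF.
Frame -1: CCG TCC GAA GCC ACA TGT TCA CGT GAA ACT ATG GCC TAA TCA GGT TTA ATG TAA — ATG at 31, stop TAA at 37 → 9 nt; ATG at 49, stop TAA at 52 → 6 nt.
Frame -2: CGT CCG AAG CCA CAT GTT CAC GTG AAA CTA TGG CCT AAT CAG GTT TAA TGT AAA — no ATG→stop ORF.
Frame -3: GTC CGA AGC CAC ATG TTC ACG TGA AAC TAT GGC CTA ATC AGG TTT AAT GTA — ATG at 15, stop TGA at 24 → 12 nt.
No ORF reaches 6 codons. Count = 0.

0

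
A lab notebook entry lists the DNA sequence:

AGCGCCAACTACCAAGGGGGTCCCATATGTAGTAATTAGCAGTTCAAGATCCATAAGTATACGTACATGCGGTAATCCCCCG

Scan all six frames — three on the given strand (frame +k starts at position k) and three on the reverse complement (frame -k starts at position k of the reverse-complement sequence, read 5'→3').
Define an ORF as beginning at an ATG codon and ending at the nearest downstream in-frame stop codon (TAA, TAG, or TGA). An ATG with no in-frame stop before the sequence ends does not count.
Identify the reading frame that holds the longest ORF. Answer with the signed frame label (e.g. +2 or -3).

Reverse complement (5'→3'): CGGGGGATTACCGCATGTACGTATACTTATGGATCTTGAACTGCTAATTACTACATATGGGACCCCCTTGGTAGTTGGCGCT
Frame +1: AGC GCC AAC TAC CAA GGG GGT CCC ATA TGT AGT AAT TAG CAG TTC AAG ATC CAT AAG TAT ACG TAC ATG CGG TAA TCC CCC — ATG at 67, stop TAA at 73 → 9 nt.
Frame +2: GCG CCA ACT ACC AAG GGG GTC CCA TAT GTA GTA ATT AGC AGT TCA AGA TCC ATA AGT ATA CGT ACA TGC GGT AAT CCC CCG — no ATG→stop ORF.
Frame +3: CGC CAA CTA CCA AGG GGG TCC CAT ATG TAG TAA TTA GCA GTT CAA GAT CCA TAA GTA TAC GTA CAT GCG GTA ATC CCC — ATG at 27, stop TAG at 30 → 6 nt.
Frame -1: CGG GGG ATT ACC GCA TGT ACG TAT ACT TAT GGA TCT TGA ACT GCT AAT TAC TAC ATA TGG GAC CCC CTT GGT AGT TGG CGC — no ATG→stop ORF.
Frame -2: GGG GGA TTA CCG CAT GTA CGT ATA CTT ATG GAT CTT GAA CTG CTA ATT ACT ACA TAT GGG ACC CCC TTG GTA GTT GGC GCT — no ATG→stop ORF.
Frame -3: GGG GAT TAC CGC ATG TAC GTA TAC TTA TGG ATC TTG AAC TGC TAA TTA CTA CAT ATG GGA CCC CCT TGG TAG TTG GCG — ATG at 15, stop TAA at 45 → 33 nt; ATG at 57, stop TAG at 72 → 18 nt.
Longest ORF is 33 nt in frame -3 (positions 15–47).

-3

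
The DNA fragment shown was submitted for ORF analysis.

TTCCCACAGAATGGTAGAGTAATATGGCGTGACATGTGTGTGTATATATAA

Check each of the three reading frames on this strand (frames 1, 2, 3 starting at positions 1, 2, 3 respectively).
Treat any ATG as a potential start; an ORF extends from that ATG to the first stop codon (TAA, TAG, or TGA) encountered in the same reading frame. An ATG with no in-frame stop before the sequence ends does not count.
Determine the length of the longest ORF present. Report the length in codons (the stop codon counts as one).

Frame 1: TTC CCA CAG AAT GGT AGA GTA ATA TGG CGT GAC ATG TGT GTG TAT ATA TAA — ATG at 34, stop TAA at 49 → 18 nt.
Frame 2: TCC CAC AGA ATG GTA GAG TAA TAT GGC GTG ACA TGT GTG TGT ATA TAT — ATG at 11, stop TAA at 20 → 12 nt.
Frame 3: CCC ACA GAA TGG TAG AGT AAT ATG GCG TGA CAT GTG TGT GTA TAT ATA — ATG at 24, stop TGA at 30 → 9 nt.
Longest: frame 1, positions 34–51, 18 nt = 6 codons = 5 aa. → 6 codons.

6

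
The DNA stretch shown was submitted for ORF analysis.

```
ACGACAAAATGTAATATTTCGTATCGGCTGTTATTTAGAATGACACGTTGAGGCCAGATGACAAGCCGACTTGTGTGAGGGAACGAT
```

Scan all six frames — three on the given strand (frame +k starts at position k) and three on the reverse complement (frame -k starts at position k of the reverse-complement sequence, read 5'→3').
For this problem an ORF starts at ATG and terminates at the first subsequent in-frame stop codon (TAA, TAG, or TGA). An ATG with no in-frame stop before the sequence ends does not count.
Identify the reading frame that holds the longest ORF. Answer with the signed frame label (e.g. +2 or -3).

Reverse complement (5'→3'): ATCGTTCCCTCACACAAGTCGGCTTGTCATCTGGCCTCAACGTGTCATTCTAAATAACAGCCGATACGAAATATTACATTTTGTCGT
Frame +1: ACG ACA AAA TGT AAT ATT TCG TAT CGG CTG TTA TTT AGA ATG ACA CGT TGA GGC CAG ATG ACA AGC CGA CTT GTG TGA GGG AAC GAT — ATG at 40, stop TGA at 49 → 12 nt; ATG at 58, stop TGA at 76 → 21 nt.
Frame +2: CGA CAA AAT GTA ATA TTT CGT ATC GGC TGT TAT TTA GAA TGA CAC GTT GAG GCC AGA TGA CAA GCC GAC TTG TGT GAG GGA ACG — no ATG→stop ORF.
Frame +3: GAC AAA ATG TAA TAT TTC GTA TCG GCT GTT ATT TAG AAT GAC ACG TTG AGG CCA GAT GAC AAG CCG ACT TGT GTG AGG GAA CGA — ATG at 9, stop TAA at 12 → 6 nt.
Frame -1: ATC GTT CCC TCA CAC AAG TCG GCT TGT CAT CTG GCC TCA ACG TGT CAT TCT AAA TAA CAG CCG ATA CGA AAT ATT ACA TTT TGT CGT — no ATG→stop ORF.
Frame -2: TCG TTC CCT CAC ACA AGT CGG CTT GTC ATC TGG CCT CAA CGT GTC ATT CTA AAT AAC AGC CGA TAC GAA ATA TTA CAT TTT GTC — no ATG→stop ORF.
Frame -3: CGT TCC CTC ACA CAA GTC GGC TTG TCA TCT GGC CTC AAC GTG TCA TTC TAA ATA ACA GCC GAT ACG AAA TAT TAC ATT TTG TCG — no ATG→stop ORF.
Longest ORF is 21 nt in frame +1 (positions 58–78).

+1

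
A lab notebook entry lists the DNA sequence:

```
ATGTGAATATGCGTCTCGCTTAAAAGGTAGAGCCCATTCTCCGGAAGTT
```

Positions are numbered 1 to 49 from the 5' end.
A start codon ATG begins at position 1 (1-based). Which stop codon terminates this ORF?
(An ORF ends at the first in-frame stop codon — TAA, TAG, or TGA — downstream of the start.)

TGA

Codons from position 1: ATG (1–3), TGA (4–6).
The first in-frame stop codon is TGA.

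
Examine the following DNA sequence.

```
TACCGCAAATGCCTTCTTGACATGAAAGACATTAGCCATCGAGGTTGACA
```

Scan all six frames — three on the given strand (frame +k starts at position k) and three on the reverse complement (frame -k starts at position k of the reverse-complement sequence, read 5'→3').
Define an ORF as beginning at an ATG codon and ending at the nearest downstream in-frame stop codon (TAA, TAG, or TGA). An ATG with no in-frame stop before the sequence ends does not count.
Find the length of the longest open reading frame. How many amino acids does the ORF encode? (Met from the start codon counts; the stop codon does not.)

Reverse complement (5'→3'): TGTCAACCTCGATGGCTAATGTCTTTCATGTCAAGAAGGCATTTGCGGTA
Frame +1: TAC CGC AAA TGC CTT CTT GAC ATG AAA GAC ATT AGC CAT CGA GGT TGA — ATG at 22, stop TGA at 46 → 27 nt.
Frame +2: ACC GCA AAT GCC TTC TTG ACA TGA AAG ACA TTA GCC ATC GAG GTT GAC — no ATG→stop ORF.
Frame +3: CCG CAA ATG CCT TCT TGA CAT GAA AGA CAT TAG CCA TCG AGG TTG ACA — ATG at 9, stop TGA at 18 → 12 nt.
Frame -1: TGT CAA CCT CGA TGG CTA ATG TCT TTC ATG TCA AGA AGG CAT TTG CGG — no ATG→stop ORF.
Frame -2: GTC AAC CTC GAT GGC TAA TGT CTT TCA TGT CAA GAA GGC ATT TGC GGT — no ATG→stop ORF.
Frame -3: TCA ACC TCG ATG GCT AAT GTC TTT CAT GTC AAG AAG GCA TTT GCG GTA — no ATG→stop ORF.
Longest: frame +1, positions 22–48, 27 nt = 9 codons = 8 aa. → 8 amino acids.

8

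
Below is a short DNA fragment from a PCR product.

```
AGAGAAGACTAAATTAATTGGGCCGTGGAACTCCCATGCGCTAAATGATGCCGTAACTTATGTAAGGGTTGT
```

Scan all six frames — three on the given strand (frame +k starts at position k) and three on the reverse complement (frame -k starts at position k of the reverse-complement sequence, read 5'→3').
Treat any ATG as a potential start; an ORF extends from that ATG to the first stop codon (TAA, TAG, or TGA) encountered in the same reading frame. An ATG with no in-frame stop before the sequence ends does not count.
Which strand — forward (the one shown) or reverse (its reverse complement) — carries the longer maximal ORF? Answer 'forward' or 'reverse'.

Reverse complement (5'→3'): ACAACCCTTACATAAGTTACGGCATCATTTAGCGCATGGGAGTTCCACGGCCCAATTAATTTAGTCTTCTCT
Frame +1: AGA GAA GAC TAA ATT AAT TGG GCC GTG GAA CTC CCA TGC GCT AAA TGA TGC CGT AAC TTA TGT AAG GGT TGT — no ATG→stop ORF.
Frame +2: GAG AAG ACT AAA TTA ATT GGG CCG TGG AAC TCC CAT GCG CTA AAT GAT GCC GTA ACT TAT GTA AGG GTT — no ATG→stop ORF.
Frame +3: AGA AGA CTA AAT TAA TTG GGC CGT GGA ACT CCC ATG CGC TAA ATG ATG CCG TAA CTT ATG TAA GGG TTG — ATG at 36, stop TAA at 42 → 9 nt; ATG at 45, stop TAA at 54 → 12 nt; ATG at 48, stop TAA at 54 → 9 nt; ATG at 60, stop TAA at 63 → 6 nt.
Frame -1: ACA ACC CTT ACA TAA GTT ACG GCA TCA TTT AGC GCA TGG GAG TTC CAC GGC CCA ATT AAT TTA GTC TTC TCT — no ATG→stop ORF.
Frame -2: CAA CCC TTA CAT AAG TTA CGG CAT CAT TTA GCG CAT GGG AGT TCC ACG GCC CAA TTA ATT TAG TCT TCT — no ATG→stop ORF.
Frame -3: AAC CCT TAC ATA AGT TAC GGC ATC ATT TAG CGC ATG GGA GTT CCA CGG CCC AAT TAA TTT AGT CTT CTC — ATG at 36, stop TAA at 57 → 24 nt.
Forward-strand max 12 nt; reverse-strand max 24 nt. The reverse strand has the longer ORF.

reverse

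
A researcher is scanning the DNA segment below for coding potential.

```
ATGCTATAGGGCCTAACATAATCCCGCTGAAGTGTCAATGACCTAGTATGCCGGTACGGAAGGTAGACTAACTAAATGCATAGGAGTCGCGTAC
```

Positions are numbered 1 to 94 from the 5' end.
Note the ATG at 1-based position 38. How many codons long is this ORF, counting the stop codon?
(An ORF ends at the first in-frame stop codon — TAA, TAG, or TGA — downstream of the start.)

3

Codons from position 38: ATG (38–40), ACC (41–43), TAG (44–46).
TAG is the first in-frame stop; that's 3 codons including the stop.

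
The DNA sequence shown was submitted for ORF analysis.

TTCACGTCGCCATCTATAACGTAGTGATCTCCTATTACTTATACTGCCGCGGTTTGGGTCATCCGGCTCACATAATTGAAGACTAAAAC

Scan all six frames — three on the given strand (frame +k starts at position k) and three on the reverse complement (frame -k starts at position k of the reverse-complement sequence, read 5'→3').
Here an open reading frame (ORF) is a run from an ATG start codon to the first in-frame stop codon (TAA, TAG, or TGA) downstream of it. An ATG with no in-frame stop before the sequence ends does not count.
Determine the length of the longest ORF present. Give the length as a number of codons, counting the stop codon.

Reverse complement (5'→3'): GTTTTAGTCTTCAATTATGTGAGCCGGATGACCCAAACCGCGGCAGTATAAGTAATAGGAGATCACTACGTTATAGATGGCGACGTGAA
Frame +1: TTC ACG TCG CCA TCT ATA ACG TAG TGA TCT CCT ATT ACT TAT ACT GCC GCG GTT TGG GTC ATC CGG CTC ACA TAA TTG AAG ACT AAA — no ATG→stop ORF.
Frame +2: TCA CGT CGC CAT CTA TAA CGT AGT GAT CTC CTA TTA CTT ATA CTG CCG CGG TTT GGG TCA TCC GGC TCA CAT AAT TGA AGA CTA AAA — no ATG→stop ORF.
Frame +3: CAC GTC GCC ATC TAT AAC GTA GTG ATC TCC TAT TAC TTA TAC TGC CGC GGT TTG GGT CAT CCG GCT CAC ATA ATT GAA GAC TAA AAC — no ATG→stop ORF.
Frame -1: GTT TTA GTC TTC AAT TAT GTG AGC CGG ATG ACC CAA ACC GCG GCA GTA TAA GTA ATA GGA GAT CAC TAC GTT ATA GAT GGC GAC GTG — ATG at 28, stop TAA at 49 → 24 nt.
Frame -2: TTT TAG TCT TCA ATT ATG TGA GCC GGA TGA CCC AAA CCG CGG CAG TAT AAG TAA TAG GAG ATC ACT ACG TTA TAG ATG GCG ACG TGA — ATG at 17, stop TGA at 20 → 6 nt; ATG at 77, stop TGA at 86 → 12 nt.
Frame -3: TTT AGT CTT CAA TTA TGT GAG CCG GAT GAC CCA AAC CGC GGC AGT ATA AGT AAT AGG AGA TCA CTA CGT TAT AGA TGG CGA CGT GAA — no ATG→stop ORF.
Longest: frame -1, positions 28–51, 24 nt = 8 codons = 7 aa. → 8 codons.

8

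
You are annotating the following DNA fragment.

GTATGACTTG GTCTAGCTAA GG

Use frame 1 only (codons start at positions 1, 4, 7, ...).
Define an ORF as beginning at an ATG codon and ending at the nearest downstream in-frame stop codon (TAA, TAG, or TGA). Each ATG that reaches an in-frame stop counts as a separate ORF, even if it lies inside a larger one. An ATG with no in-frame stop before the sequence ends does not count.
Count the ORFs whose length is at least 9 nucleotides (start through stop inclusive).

Frame 1: GTA TGA CTT GGT CTA GCT AAG — no ATG→stop ORF.
No ORF reaches 9 nucleotides. Count = 0.

0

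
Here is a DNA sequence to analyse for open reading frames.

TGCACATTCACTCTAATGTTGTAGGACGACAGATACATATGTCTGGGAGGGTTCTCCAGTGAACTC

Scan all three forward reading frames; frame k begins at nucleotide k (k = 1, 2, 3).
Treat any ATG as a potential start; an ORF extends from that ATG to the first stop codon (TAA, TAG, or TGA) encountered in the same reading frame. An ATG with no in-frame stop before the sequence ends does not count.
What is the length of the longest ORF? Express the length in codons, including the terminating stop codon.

8

Frame 1: TGC ACA TTC ACT CTA ATG TTG TAG GAC GAC AGA TAC ATA TGT CTG GGA GGG TTC TCC AGT GAA CTC — ATG at 16, stop TAG at 22 → 9 nt.
Frame 2: GCA CAT TCA CTC TAA TGT TGT AGG ACG ACA GAT ACA TAT GTC TGG GAG GGT TCT CCA GTG AAC — no ATG→stop ORF.
Frame 3: CAC ATT CAC TCT AAT GTT GTA GGA CGA CAG ATA CAT ATG TCT GGG AGG GTT CTC CAG TGA ACT — ATG at 39, stop TGA at 60 → 24 nt.
Longest: frame 3, positions 39–62, 24 nt = 8 codons = 7 aa. → 8 codons.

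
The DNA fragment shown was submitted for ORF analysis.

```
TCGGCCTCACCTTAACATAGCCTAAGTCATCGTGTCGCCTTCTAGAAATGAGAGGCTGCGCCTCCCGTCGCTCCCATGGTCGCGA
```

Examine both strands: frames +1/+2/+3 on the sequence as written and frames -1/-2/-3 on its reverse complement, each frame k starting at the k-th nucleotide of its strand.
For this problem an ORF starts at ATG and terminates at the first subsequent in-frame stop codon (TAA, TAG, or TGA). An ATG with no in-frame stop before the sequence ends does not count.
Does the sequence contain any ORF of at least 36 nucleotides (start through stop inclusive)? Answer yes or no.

yes

Reverse complement (5'→3'): TCGCGACCATGGGAGCGACGGGAGGCGCAGCCTCTCATTTCTAGAAGGCGACACGATGACTTAGGCTATGTTAAGGTGAGGCCGA
Frame +1: TCG GCC TCA CCT TAA CAT AGC CTA AGT CAT CGT GTC GCC TTC TAG AAA TGA GAG GCT GCG CCT CCC GTC GCT CCC ATG GTC GCG — no ATG→stop ORF.
Frame +2: CGG CCT CAC CTT AAC ATA GCC TAA GTC ATC GTG TCG CCT TCT AGA AAT GAG AGG CTG CGC CTC CCG TCG CTC CCA TGG TCG CGA — no ATG→stop ORF.
Frame +3: GGC CTC ACC TTA ACA TAG CCT AAG TCA TCG TGT CGC CTT CTA GAA ATG AGA GGC TGC GCC TCC CGT CGC TCC CAT GGT CGC — no ATG→stop ORF.
Frame -1: TCG CGA CCA TGG GAG CGA CGG GAG GCG CAG CCT CTC ATT TCT AGA AGG CGA CAC GAT GAC TTA GGC TAT GTT AAG GTG AGG CCG — no ATG→stop ORF.
Frame -2: CGC GAC CAT GGG AGC GAC GGG AGG CGC AGC CTC TCA TTT CTA GAA GGC GAC ACG ATG ACT TAG GCT ATG TTA AGG TGA GGC CGA — ATG at 56, stop TAG at 62 → 9 nt; ATG at 68, stop TGA at 77 → 12 nt.
Frame -3: GCG ACC ATG GGA GCG ACG GGA GGC GCA GCC TCT CAT TTC TAG AAG GCG ACA CGA TGA CTT AGG CTA TGT TAA GGT GAG GCC — ATG at 9, stop TAG at 42 → 36 nt.
Frame -3 has an ORF of 36 nucleotides (positions 9–44) ≥ 36, so yes.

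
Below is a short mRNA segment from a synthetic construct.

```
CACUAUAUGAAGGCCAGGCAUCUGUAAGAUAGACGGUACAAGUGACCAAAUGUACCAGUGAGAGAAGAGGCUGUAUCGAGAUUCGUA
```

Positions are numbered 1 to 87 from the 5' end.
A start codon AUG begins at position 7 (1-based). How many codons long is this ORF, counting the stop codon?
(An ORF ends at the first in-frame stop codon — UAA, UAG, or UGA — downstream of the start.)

Codons from position 7: AUG (7–9), AAG (10–12), GCC (13–15), AGG (16–18), CAU (19–21), CUG (22–24), UAA (25–27).
UAA is the first in-frame stop; that's 7 codons including the stop.

7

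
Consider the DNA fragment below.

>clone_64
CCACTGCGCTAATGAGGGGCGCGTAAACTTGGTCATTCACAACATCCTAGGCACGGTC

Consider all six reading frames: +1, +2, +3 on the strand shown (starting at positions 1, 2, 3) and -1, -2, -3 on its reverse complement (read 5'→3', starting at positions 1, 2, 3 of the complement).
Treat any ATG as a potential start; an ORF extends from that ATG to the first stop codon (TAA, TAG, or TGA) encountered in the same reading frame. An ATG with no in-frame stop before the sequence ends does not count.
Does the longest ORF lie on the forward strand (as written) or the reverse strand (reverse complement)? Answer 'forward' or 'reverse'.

Reverse complement (5'→3'): GACCGTGCCTAGGATGTTGTGAATGACCAAGTTTACGCGCCCCTCATTAGCGCAGTGG
Frame +1: CCA CTG CGC TAA TGA GGG GCG CGT AAA CTT GGT CAT TCA CAA CAT CCT AGG CAC GGT — no ATG→stop ORF.
Frame +2: CAC TGC GCT AAT GAG GGG CGC GTA AAC TTG GTC ATT CAC AAC ATC CTA GGC ACG GTC — no ATG→stop ORF.
Frame +3: ACT GCG CTA ATG AGG GGC GCG TAA ACT TGG TCA TTC ACA ACA TCC TAG GCA CGG — ATG at 12, stop TAA at 24 → 15 nt.
Frame -1: GAC CGT GCC TAG GAT GTT GTG AAT GAC CAA GTT TAC GCG CCC CTC ATT AGC GCA GTG — no ATG→stop ORF.
Frame -2: ACC GTG CCT AGG ATG TTG TGA ATG ACC AAG TTT ACG CGC CCC TCA TTA GCG CAG TGG — ATG at 14, stop TGA at 20 → 9 nt.
Frame -3: CCG TGC CTA GGA TGT TGT GAA TGA CCA AGT TTA CGC GCC CCT CAT TAG CGC AGT — no ATG→stop ORF.
Forward-strand max 15 nt; reverse-strand max 9 nt. The forward strand has the longer ORF.

forward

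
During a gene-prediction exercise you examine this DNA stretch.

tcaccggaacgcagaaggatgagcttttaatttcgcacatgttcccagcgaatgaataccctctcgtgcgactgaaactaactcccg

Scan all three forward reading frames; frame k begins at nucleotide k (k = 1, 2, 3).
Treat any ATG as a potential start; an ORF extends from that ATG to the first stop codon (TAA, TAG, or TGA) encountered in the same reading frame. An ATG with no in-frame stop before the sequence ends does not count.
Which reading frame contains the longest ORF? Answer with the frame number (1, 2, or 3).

Frame 1: TCA CCG GAA CGC AGA AGG ATG AGC TTT TAA TTT CGC ACA TGT TCC CAG CGA ATG AAT ACC CTC TCG TGC GAC TGA AAC TAA CTC CCG — ATG at 19, stop TAA at 28 → 12 nt; ATG at 52, stop TGA at 73 → 24 nt.
Frame 2: CAC CGG AAC GCA GAA GGA TGA GCT TTT AAT TTC GCA CAT GTT CCC AGC GAA TGA ATA CCC TCT CGT GCG ACT GAA ACT AAC TCC — no ATG→stop ORF.
Frame 3: ACC GGA ACG CAG AAG GAT GAG CTT TTA ATT TCG CAC ATG TTC CCA GCG AAT GAA TAC CCT CTC GTG CGA CTG AAA CTA ACT CCC — no ATG→stop ORF.
Longest ORF is 24 nt in frame 1 (positions 52–75).

1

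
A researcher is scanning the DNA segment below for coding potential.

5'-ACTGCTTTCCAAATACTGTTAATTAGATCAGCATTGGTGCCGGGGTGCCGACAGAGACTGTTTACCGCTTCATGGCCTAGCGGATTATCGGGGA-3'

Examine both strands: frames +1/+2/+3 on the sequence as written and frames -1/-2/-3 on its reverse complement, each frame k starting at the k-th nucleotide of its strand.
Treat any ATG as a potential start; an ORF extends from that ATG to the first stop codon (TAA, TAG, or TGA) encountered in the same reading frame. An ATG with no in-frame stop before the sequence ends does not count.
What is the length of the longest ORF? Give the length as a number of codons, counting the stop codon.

Reverse complement (5'→3'): TCCCCGATAATCCGCTAGGCCATGAAGCGGTAAACAGTCTCTGTCGGCACCCCGGCACCAATGCTGATCTAATTAACAGTATTTGGAAAGCAGT
Frame +1: ACT GCT TTC CAA ATA CTG TTA ATT AGA TCA GCA TTG GTG CCG GGG TGC CGA CAG AGA CTG TTT ACC GCT TCA TGG CCT AGC GGA TTA TCG GGG — no ATG→stop ORF.
Frame +2: CTG CTT TCC AAA TAC TGT TAA TTA GAT CAG CAT TGG TGC CGG GGT GCC GAC AGA GAC TGT TTA CCG CTT CAT GGC CTA GCG GAT TAT CGG GGA — no ATG→stop ORF.
Frame +3: TGC TTT CCA AAT ACT GTT AAT TAG ATC AGC ATT GGT GCC GGG GTG CCG ACA GAG ACT GTT TAC CGC TTC ATG GCC TAG CGG ATT ATC GGG — ATG at 72, stop TAG at 78 → 9 nt.
Frame -1: TCC CCG ATA ATC CGC TAG GCC ATG AAG CGG TAA ACA GTC TCT GTC GGC ACC CCG GCA CCA ATG CTG ATC TAA TTA ACA GTA TTT GGA AAG CAG — ATG at 22, stop TAA at 31 → 12 nt; ATG at 61, stop TAA at 70 → 12 nt.
Frame -2: CCC CGA TAA TCC GCT AGG CCA TGA AGC GGT AAA CAG TCT CTG TCG GCA CCC CGG CAC CAA TGC TGA TCT AAT TAA CAG TAT TTG GAA AGC AGT — no ATG→stop ORF.
Frame -3: CCC GAT AAT CCG CTA GGC CAT GAA GCG GTA AAC AGT CTC TGT CGG CAC CCC GGC ACC AAT GCT GAT CTA ATT AAC AGT ATT TGG AAA GCA — no ATG→stop ORF.
Longest: frame -1, positions 22–33, 12 nt = 4 codons = 3 aa. → 4 codons.

4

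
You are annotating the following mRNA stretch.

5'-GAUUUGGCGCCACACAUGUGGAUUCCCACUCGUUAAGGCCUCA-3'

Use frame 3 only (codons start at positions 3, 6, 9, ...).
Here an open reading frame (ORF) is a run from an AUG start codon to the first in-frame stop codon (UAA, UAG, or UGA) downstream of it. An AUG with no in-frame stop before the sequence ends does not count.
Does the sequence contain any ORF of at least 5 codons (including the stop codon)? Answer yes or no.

no

Frame 3: UUU GGC GCC ACA CAU GUG GAU UCC CAC UCG UUA AGG CCU — no AUG→stop ORF.
Largest ORF found is 0 codons < 5, so no.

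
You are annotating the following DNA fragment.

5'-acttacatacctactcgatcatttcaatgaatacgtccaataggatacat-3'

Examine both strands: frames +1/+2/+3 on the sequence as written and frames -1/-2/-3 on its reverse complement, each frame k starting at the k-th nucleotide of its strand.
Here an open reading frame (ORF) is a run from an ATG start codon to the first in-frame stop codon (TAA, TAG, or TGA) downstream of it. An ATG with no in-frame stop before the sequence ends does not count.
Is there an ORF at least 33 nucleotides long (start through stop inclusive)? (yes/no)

no

Reverse complement (5'→3'): ATGTATCCTATTGGACGTATTCATTGAAATGATCGAGTAGGTATGTAAGT
Frame +1: ACT TAC ATA CCT ACT CGA TCA TTT CAA TGA ATA CGT CCA ATA GGA TAC — no ATG→stop ORF.
Frame +2: CTT ACA TAC CTA CTC GAT CAT TTC AAT GAA TAC GTC CAA TAG GAT ACA — no ATG→stop ORF.
Frame +3: TTA CAT ACC TAC TCG ATC ATT TCA ATG AAT ACG TCC AAT AGG ATA CAT — no ATG→stop ORF.
Frame -1: ATG TAT CCT ATT GGA CGT ATT CAT TGA AAT GAT CGA GTA GGT ATG TAA — ATG at 1, stop TGA at 25 → 27 nt; ATG at 43, stop TAA at 46 → 6 nt.
Frame -2: TGT ATC CTA TTG GAC GTA TTC ATT GAA ATG ATC GAG TAG GTA TGT AAG — ATG at 29, stop TAG at 38 → 12 nt.
Frame -3: GTA TCC TAT TGG ACG TAT TCA TTG AAA TGA TCG AGT AGG TAT GTA AGT — no ATG→stop ORF.
Largest ORF found is 27 nucleotides < 33, so no.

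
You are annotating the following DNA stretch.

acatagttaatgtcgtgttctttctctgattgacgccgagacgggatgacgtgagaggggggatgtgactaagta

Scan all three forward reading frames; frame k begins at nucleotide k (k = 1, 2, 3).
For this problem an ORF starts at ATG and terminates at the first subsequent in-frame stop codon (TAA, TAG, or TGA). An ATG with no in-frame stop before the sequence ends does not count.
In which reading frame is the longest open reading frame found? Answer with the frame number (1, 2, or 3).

Frame 1: ACA TAG TTA ATG TCG TGT TCT TTC TCT GAT TGA CGC CGA GAC GGG ATG ACG TGA GAG GGG GGA TGT GAC TAA GTA — ATG at 10, stop TGA at 31 → 24 nt; ATG at 46, stop TGA at 52 → 9 nt.
Frame 2: CAT AGT TAA TGT CGT GTT CTT TCT CTG ATT GAC GCC GAG ACG GGA TGA CGT GAG AGG GGG GAT GTG ACT AAG — no ATG→stop ORF.
Frame 3: ATA GTT AAT GTC GTG TTC TTT CTC TGA TTG ACG CCG AGA CGG GAT GAC GTG AGA GGG GGG ATG TGA CTA AGT — ATG at 63, stop TGA at 66 → 6 nt.
Longest ORF is 24 nt in frame 1 (positions 10–33).

1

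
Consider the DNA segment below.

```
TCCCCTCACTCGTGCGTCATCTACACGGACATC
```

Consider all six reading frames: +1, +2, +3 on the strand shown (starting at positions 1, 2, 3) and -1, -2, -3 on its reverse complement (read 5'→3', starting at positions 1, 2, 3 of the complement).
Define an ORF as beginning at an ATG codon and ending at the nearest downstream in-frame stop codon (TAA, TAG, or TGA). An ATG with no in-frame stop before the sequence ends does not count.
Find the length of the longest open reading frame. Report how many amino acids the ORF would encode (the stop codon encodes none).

Reverse complement (5'→3'): GATGTCCGTGTAGATGACGCACGAGTGAGGGGA
Frame +1: TCC CCT CAC TCG TGC GTC ATC TAC ACG GAC ATC — no ATG→stop ORF.
Frame +2: CCC CTC ACT CGT GCG TCA TCT ACA CGG ACA — no ATG→stop ORF.
Frame +3: CCC TCA CTC GTG CGT CAT CTA CAC GGA CAT — no ATG→stop ORF.
Frame -1: GAT GTC CGT GTA GAT GAC GCA CGA GTG AGG GGA — no ATG→stop ORF.
Frame -2: ATG TCC GTG TAG ATG ACG CAC GAG TGA GGG — ATG at 2, stop TAG at 11 → 12 nt; ATG at 14, stop TGA at 26 → 15 nt.
Frame -3: TGT CCG TGT AGA TGA CGC ACG AGT GAG GGG — no ATG→stop ORF.
Longest: frame -2, positions 14–28, 15 nt = 5 codons = 4 aa. → 4 amino acids.

4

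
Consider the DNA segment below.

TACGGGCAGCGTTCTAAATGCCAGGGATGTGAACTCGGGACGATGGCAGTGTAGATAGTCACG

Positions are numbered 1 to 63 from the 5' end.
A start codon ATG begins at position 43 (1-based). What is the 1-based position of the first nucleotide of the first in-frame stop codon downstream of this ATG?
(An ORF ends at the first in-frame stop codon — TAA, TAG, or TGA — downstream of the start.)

Codons from position 43: ATG (43–45), GCA (46–48), GTG (49–51), TAG (52–54).
TAG is a stop codon; it begins at position 52.

52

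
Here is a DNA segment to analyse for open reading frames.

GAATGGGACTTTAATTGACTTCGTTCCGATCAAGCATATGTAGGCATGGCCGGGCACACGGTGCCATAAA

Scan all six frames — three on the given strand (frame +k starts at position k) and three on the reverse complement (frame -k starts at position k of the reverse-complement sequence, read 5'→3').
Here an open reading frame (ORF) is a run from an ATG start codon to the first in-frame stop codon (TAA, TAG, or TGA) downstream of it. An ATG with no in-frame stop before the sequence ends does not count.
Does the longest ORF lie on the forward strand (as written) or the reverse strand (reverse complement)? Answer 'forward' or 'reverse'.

reverse

Reverse complement (5'→3'): TTTATGGCACCGTGTGCCCGGCCATGCCTACATATGCTTGATCGGAACGAAGTCAATTAAAGTCCCATTC
Frame +1: GAA TGG GAC TTT AAT TGA CTT CGT TCC GAT CAA GCA TAT GTA GGC ATG GCC GGG CAC ACG GTG CCA TAA — ATG at 46, stop TAA at 67 → 24 nt.
Frame +2: AAT GGG ACT TTA ATT GAC TTC GTT CCG ATC AAG CAT ATG TAG GCA TGG CCG GGC ACA CGG TGC CAT AAA — ATG at 38, stop TAG at 41 → 6 nt.
Frame +3: ATG GGA CTT TAA TTG ACT TCG TTC CGA TCA AGC ATA TGT AGG CAT GGC CGG GCA CAC GGT GCC ATA — ATG at 3, stop TAA at 12 → 12 nt.
Frame -1: TTT ATG GCA CCG TGT GCC CGG CCA TGC CTA CAT ATG CTT GAT CGG AAC GAA GTC AAT TAA AGT CCC ATT — ATG at 4, stop TAA at 58 → 57 nt; ATG at 34, stop TAA at 58 → 27 nt.
Frame -2: TTA TGG CAC CGT GTG CCC GGC CAT GCC TAC ATA TGC TTG ATC GGA ACG AAG TCA ATT AAA GTC CCA TTC — no ATG→stop ORF.
Frame -3: TAT GGC ACC GTG TGC CCG GCC ATG CCT ACA TAT GCT TGA TCG GAA CGA AGT CAA TTA AAG TCC CAT — ATG at 24, stop TGA at 39 → 18 nt.
Forward-strand max 24 nt; reverse-strand max 57 nt. The reverse strand has the longer ORF.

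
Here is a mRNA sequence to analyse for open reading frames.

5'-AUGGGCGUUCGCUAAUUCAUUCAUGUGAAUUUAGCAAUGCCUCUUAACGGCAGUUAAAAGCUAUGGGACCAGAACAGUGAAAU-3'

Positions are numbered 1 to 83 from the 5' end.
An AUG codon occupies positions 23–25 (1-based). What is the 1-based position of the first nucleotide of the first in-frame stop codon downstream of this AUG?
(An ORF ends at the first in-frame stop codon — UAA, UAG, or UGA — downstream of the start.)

26

Codons from position 23: AUG (23–25), UGA (26–28).
UGA is a stop codon; it begins at position 26.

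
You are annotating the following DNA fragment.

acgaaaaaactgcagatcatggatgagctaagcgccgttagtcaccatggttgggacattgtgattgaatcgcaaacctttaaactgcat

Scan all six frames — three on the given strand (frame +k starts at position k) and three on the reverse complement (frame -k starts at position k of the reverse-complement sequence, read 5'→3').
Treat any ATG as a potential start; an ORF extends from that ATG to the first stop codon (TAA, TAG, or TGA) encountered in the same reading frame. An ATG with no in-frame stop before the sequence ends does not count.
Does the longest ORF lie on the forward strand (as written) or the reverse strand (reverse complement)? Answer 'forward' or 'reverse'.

reverse

Reverse complement (5'→3'): ATGCAGTTTAAAGGTTTGCGATTCAATCACAATGTCCCAACCATGGTGACTAACGGCGCTTAGCTCATCCATGATCTGCAGTTTTTTCGT
Frame +1: ACG AAA AAA CTG CAG ATC ATG GAT GAG CTA AGC GCC GTT AGT CAC CAT GGT TGG GAC ATT GTG ATT GAA TCG CAA ACC TTT AAA CTG CAT — no ATG→stop ORF.
Frame +2: CGA AAA AAC TGC AGA TCA TGG ATG AGC TAA GCG CCG TTA GTC ACC ATG GTT GGG ACA TTG TGA TTG AAT CGC AAA CCT TTA AAC TGC — ATG at 23, stop TAA at 29 → 9 nt; ATG at 47, stop TGA at 62 → 18 nt.
Frame +3: GAA AAA ACT GCA GAT CAT GGA TGA GCT AAG CGC CGT TAG TCA CCA TGG TTG GGA CAT TGT GAT TGA ATC GCA AAC CTT TAA ACT GCA — no ATG→stop ORF.
Frame -1: ATG CAG TTT AAA GGT TTG CGA TTC AAT CAC AAT GTC CCA ACC ATG GTG ACT AAC GGC GCT TAG CTC ATC CAT GAT CTG CAG TTT TTT CGT — ATG at 1, stop TAG at 61 → 63 nt; ATG at 43, stop TAG at 61 → 21 nt.
Frame -2: TGC AGT TTA AAG GTT TGC GAT TCA ATC ACA ATG TCC CAA CCA TGG TGA CTA ACG GCG CTT AGC TCA TCC ATG ATC TGC AGT TTT TTC — ATG at 32, stop TGA at 47 → 18 nt.
Frame -3: GCA GTT TAA AGG TTT GCG ATT CAA TCA CAA TGT CCC AAC CAT GGT GAC TAA CGG CGC TTA GCT CAT CCA TGA TCT GCA GTT TTT TCG — no ATG→stop ORF.
Forward-strand max 18 nt; reverse-strand max 63 nt. The reverse strand has the longer ORF.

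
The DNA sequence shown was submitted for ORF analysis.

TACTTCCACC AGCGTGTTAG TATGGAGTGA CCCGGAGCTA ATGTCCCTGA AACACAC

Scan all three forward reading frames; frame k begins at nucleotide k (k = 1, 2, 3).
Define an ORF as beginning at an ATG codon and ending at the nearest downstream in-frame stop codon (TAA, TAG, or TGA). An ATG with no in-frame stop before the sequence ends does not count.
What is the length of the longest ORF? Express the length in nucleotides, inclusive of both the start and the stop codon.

9

Frame 1: TAC TTC CAC CAG CGT GTT AGT ATG GAG TGA CCC GGA GCT AAT GTC CCT GAA ACA CAC — ATG at 22, stop TGA at 28 → 9 nt.
Frame 2: ACT TCC ACC AGC GTG TTA GTA TGG AGT GAC CCG GAG CTA ATG TCC CTG AAA CAC — no ATG→stop ORF.
Frame 3: CTT CCA CCA GCG TGT TAG TAT GGA GTG ACC CGG AGC TAA TGT CCC TGA AAC ACA — no ATG→stop ORF.
Longest: frame 1, positions 22–30, 9 nt = 3 codons = 2 aa. → 9 nucleotides.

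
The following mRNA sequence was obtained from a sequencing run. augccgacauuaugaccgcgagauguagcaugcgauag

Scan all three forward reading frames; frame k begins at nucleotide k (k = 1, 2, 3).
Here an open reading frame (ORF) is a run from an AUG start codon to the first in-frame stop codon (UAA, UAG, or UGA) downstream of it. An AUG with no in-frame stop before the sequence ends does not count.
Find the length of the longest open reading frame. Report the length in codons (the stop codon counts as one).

Frame 1: AUG CCG ACA UUA UGA CCG CGA GAU GUA GCA UGC GAU — AUG at 1, stop UGA at 13 → 15 nt.
Frame 2: UGC CGA CAU UAU GAC CGC GAG AUG UAG CAU GCG AUA — AUG at 23, stop UAG at 26 → 6 nt.
Frame 3: GCC GAC AUU AUG ACC GCG AGA UGU AGC AUG CGA UAG — AUG at 12, stop UAG at 36 → 27 nt; AUG at 30, stop UAG at 36 → 9 nt.
Longest: frame 3, positions 12–38, 27 nt = 9 codons = 8 aa. → 9 codons.

9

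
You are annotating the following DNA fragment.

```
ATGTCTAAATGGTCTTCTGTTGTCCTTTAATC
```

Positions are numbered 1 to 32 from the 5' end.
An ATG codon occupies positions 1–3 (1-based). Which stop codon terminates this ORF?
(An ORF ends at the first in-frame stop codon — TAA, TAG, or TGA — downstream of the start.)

Codons from position 1: ATG (1–3), TCT (4–6), AAA (7–9), TGG (10–12), TCT (13–15), TCT (16–18), GTT (19–21), GTC (22–24), CTT (25–27), TAA (28–30).
The first in-frame stop codon is TAA.

TAA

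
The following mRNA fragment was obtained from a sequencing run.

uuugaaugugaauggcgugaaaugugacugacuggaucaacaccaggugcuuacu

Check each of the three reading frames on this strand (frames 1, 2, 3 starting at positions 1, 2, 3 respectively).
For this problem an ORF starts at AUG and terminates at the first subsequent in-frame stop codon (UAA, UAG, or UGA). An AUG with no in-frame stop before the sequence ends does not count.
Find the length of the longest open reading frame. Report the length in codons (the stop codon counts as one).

3

Frame 1: UUU GAA UGU GAA UGG CGU GAA AUG UGA CUG ACU GGA UCA ACA CCA GGU GCU UAC — AUG at 22, stop UGA at 25 → 6 nt.
Frame 2: UUG AAU GUG AAU GGC GUG AAA UGU GAC UGA CUG GAU CAA CAC CAG GUG CUU ACU — no AUG→stop ORF.
Frame 3: UGA AUG UGA AUG GCG UGA AAU GUG ACU GAC UGG AUC AAC ACC AGG UGC UUA — AUG at 6, stop UGA at 9 → 6 nt; AUG at 12, stop UGA at 18 → 9 nt.
Longest: frame 3, positions 12–20, 9 nt = 3 codons = 2 aa. → 3 codons.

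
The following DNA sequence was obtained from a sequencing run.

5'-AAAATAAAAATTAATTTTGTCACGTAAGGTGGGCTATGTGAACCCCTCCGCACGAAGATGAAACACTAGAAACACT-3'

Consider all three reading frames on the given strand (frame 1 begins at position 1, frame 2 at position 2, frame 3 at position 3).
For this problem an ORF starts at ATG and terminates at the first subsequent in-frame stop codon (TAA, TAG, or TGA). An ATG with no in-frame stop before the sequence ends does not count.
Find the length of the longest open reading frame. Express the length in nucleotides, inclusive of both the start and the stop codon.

Frame 1: AAA ATA AAA ATT AAT TTT GTC ACG TAA GGT GGG CTA TGT GAA CCC CTC CGC ACG AAG ATG AAA CAC TAG AAA CAC — ATG at 58, stop TAG at 67 → 12 nt.
Frame 2: AAA TAA AAA TTA ATT TTG TCA CGT AAG GTG GGC TAT GTG AAC CCC TCC GCA CGA AGA TGA AAC ACT AGA AAC ACT — no ATG→stop ORF.
Frame 3: AAT AAA AAT TAA TTT TGT CAC GTA AGG TGG GCT ATG TGA ACC CCT CCG CAC GAA GAT GAA ACA CTA GAA ACA — ATG at 36, stop TGA at 39 → 6 nt.
Longest: frame 1, positions 58–69, 12 nt = 4 codons = 3 aa. → 12 nucleotides.

12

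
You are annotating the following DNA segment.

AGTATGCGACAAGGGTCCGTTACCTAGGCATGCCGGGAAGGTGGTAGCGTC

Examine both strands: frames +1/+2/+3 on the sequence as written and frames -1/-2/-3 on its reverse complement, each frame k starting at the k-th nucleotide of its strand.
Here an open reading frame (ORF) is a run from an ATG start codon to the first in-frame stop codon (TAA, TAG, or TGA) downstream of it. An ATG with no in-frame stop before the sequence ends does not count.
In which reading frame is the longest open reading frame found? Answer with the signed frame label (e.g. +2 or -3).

Reverse complement (5'→3'): GACGCTACCACCTTCCCGGCATGCCTAGGTAACGGACCCTTGTCGCATACT
Frame +1: AGT ATG CGA CAA GGG TCC GTT ACC TAG GCA TGC CGG GAA GGT GGT AGC GTC — ATG at 4, stop TAG at 25 → 24 nt.
Frame +2: GTA TGC GAC AAG GGT CCG TTA CCT AGG CAT GCC GGG AAG GTG GTA GCG — no ATG→stop ORF.
Frame +3: TAT GCG ACA AGG GTC CGT TAC CTA GGC ATG CCG GGA AGG TGG TAG CGT — ATG at 30, stop TAG at 45 → 18 nt.
Frame -1: GAC GCT ACC ACC TTC CCG GCA TGC CTA GGT AAC GGA CCC TTG TCG CAT ACT — no ATG→stop ORF.
Frame -2: ACG CTA CCA CCT TCC CGG CAT GCC TAG GTA ACG GAC CCT TGT CGC ATA — no ATG→stop ORF.
Frame -3: CGC TAC CAC CTT CCC GGC ATG CCT AGG TAA CGG ACC CTT GTC GCA TAC — ATG at 21, stop TAA at 30 → 12 nt.
Longest ORF is 24 nt in frame +1 (positions 4–27).

+1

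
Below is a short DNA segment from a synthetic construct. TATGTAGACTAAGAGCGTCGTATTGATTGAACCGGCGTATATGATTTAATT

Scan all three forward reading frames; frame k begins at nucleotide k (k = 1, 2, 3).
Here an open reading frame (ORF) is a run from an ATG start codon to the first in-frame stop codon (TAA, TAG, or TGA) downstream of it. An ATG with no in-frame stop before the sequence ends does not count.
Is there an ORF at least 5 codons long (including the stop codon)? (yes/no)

Frame 1: TAT GTA GAC TAA GAG CGT CGT ATT GAT TGA ACC GGC GTA TAT GAT TTA ATT — no ATG→stop ORF.
Frame 2: ATG TAG ACT AAG AGC GTC GTA TTG ATT GAA CCG GCG TAT ATG ATT TAA — ATG at 2, stop TAG at 5 → 6 nt; ATG at 41, stop TAA at 47 → 9 nt.
Frame 3: TGT AGA CTA AGA GCG TCG TAT TGA TTG AAC CGG CGT ATA TGA TTT AAT — no ATG→stop ORF.
Largest ORF found is 3 codons < 5, so no.

no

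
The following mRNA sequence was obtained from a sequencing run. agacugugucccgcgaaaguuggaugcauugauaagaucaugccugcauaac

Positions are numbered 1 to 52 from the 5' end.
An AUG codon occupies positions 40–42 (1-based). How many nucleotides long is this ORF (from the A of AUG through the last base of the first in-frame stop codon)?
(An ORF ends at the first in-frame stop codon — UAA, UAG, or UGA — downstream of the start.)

Codons from position 40: AUG (40–42), CCU (43–45), GCA (46–48), UAA (49–51).
UAA is the first in-frame stop; ORF spans 40–51, 12 nucleotides.

12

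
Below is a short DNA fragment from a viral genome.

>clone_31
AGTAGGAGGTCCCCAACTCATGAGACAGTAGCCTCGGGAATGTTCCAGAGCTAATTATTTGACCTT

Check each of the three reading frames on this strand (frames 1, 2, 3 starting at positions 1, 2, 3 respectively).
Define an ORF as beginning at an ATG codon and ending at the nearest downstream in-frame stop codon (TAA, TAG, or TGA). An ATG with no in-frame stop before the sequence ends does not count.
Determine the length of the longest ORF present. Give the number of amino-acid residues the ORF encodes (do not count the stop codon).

4

Frame 1: AGT AGG AGG TCC CCA ACT CAT GAG ACA GTA GCC TCG GGA ATG TTC CAG AGC TAA TTA TTT GAC CTT — ATG at 40, stop TAA at 52 → 15 nt.
Frame 2: GTA GGA GGT CCC CAA CTC ATG AGA CAG TAG CCT CGG GAA TGT TCC AGA GCT AAT TAT TTG ACC — ATG at 20, stop TAG at 29 → 12 nt.
Frame 3: TAG GAG GTC CCC AAC TCA TGA GAC AGT AGC CTC GGG AAT GTT CCA GAG CTA ATT ATT TGA CCT — no ATG→stop ORF.
Longest: frame 1, positions 40–54, 15 nt = 5 codons = 4 aa. → 4 amino acids.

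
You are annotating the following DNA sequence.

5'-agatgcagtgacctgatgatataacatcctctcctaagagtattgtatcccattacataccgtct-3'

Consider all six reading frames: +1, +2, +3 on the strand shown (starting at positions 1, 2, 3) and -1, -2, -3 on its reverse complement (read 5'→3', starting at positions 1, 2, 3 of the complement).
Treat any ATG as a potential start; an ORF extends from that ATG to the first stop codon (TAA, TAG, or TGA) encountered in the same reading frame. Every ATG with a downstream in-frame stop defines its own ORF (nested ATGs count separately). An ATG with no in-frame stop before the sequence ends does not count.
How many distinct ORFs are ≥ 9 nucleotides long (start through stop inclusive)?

Reverse complement (5'→3'): AGACGGTATGTAATGGGATACAATACTCTTAGGAGAGGATGTTATATCATCAGGTCACTGCATCT
Frame +1: AGA TGC AGT GAC CTG ATG ATA TAA CAT CCT CTC CTA AGA GTA TTG TAT CCC ATT ACA TAC CGT — ATG at 16, stop TAA at 22 → 9 nt.
Frame +2: GAT GCA GTG ACC TGA TGA TAT AAC ATC CTC TCC TAA GAG TAT TGT ATC CCA TTA CAT ACC GTC — no ATG→stop ORF.
Frame +3: ATG CAG TGA CCT GAT GAT ATA ACA TCC TCT CCT AAG AGT ATT GTA TCC CAT TAC ATA CCG TCT — ATG at 3, stop TGA at 9 → 9 nt.
Frame -1: AGA CGG TAT GTA ATG GGA TAC AAT ACT CTT AGG AGA GGA TGT TAT ATC ATC AGG TCA CTG CAT — no ATG→stop ORF.
Frame -2: GAC GGT ATG TAA TGG GAT ACA ATA CTC TTA GGA GAG GAT GTT ATA TCA TCA GGT CAC TGC ATC — ATG at 8, stop TAA at 11 → 6 nt.
Frame -3: ACG GTA TGT AAT GGG ATA CAA TAC TCT TAG GAG AGG ATG TTA TAT CAT CAG GTC ACT GCA TCT — no ATG→stop ORF.
ORFs ≥ 9 nucleotides: frame +1 16–24 (9 nucleotides), frame +3 3–11 (9 nucleotides). Count = 2.

2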